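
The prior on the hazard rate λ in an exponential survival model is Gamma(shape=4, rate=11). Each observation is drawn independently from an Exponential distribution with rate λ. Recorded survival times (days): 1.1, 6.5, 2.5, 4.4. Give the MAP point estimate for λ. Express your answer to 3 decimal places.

The Exponential(rate=λ) likelihood is ∝ λ^n e^(−λΣtᵢ). Here n = 4 and Σtᵢ = 1.1 + 6.5 + 2.5 + 4.4 = 14.5.
Posterior ∝ λ^3e^(−11λ) · λ^4e^(−14.5λ) = λ^7e^(−25.5λ), i.e. Gamma(8, 25.5).
Mode = (a−1)/b = 7/25.5 ≈ 0.275.

λ̂_MAP = 0.275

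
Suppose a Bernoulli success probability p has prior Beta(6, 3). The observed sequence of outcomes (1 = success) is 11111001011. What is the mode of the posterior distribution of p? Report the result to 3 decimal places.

p̂_MAP = 0.722

Prior: Beta(6, 3).
Data: 8 successes in 11 trials (from the sequence). The binomial likelihood contributes p^8(1−p)^3, so the posterior is Beta(6+8, 3+3) = Beta(14, 6).
For Beta(a, b) with a, b > 1 the mode is (a−1)/(a+b−2) = 13/18 ≈ 0.722.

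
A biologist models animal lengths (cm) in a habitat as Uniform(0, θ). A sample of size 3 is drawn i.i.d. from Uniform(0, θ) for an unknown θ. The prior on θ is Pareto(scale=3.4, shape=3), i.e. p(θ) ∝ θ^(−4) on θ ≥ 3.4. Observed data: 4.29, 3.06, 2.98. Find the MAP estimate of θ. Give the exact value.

θ̂_MAP = 4.29

The Uniform(0, θ) likelihood is θ^(−n) for θ ≥ max(xᵢ), zero otherwise. Here max(xᵢ) = 4.29.
Posterior ∝ θ^(−4) · θ^(−3) = θ^(−7) on θ ≥ max(3.4, 4.29) = 4.29.
This density is strictly decreasing in θ, so the posterior mode lies at the lower boundary of the support.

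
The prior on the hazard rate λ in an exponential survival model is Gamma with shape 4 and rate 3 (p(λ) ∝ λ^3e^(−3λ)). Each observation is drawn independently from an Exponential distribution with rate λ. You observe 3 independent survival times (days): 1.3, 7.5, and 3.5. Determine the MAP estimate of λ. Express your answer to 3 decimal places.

The Exponential(rate=λ) likelihood is ∝ λ^n e^(−λΣtᵢ). Here n = 3 and Σtᵢ = 1.3 + 7.5 + 3.5 = 12.3.
Posterior ∝ λ^3e^(−3λ) · λ^3e^(−12.3λ) = λ^6e^(−15.3λ), i.e. Gamma(7, 15.3).
Mode = (a−1)/b = 6/15.3 ≈ 0.392.

λ̂_MAP = 0.392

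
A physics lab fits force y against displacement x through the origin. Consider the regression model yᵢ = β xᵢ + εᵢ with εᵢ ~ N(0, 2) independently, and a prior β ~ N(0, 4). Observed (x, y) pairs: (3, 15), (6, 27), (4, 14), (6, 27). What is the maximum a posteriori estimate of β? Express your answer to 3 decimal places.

log p(β | y) = −Σ(yᵢ − βxᵢ)²/(2·2) − β²/(2·4) + const.
Setting the derivative to zero: Σxᵢ(yᵢ − βxᵢ)/2 − β/4 = 0, so β = Σxᵢyᵢ / (Σxᵢ² + σ²/τ²).
Σxᵢyᵢ = 3·15 + 6·27 + 4·14 + 6·27 = 425; Σxᵢ² = 97; σ²/τ² = 0.5.
β̂_MAP = 425 / (97 + 0.5) = 425/97.5 ≈ 4.359.

β̂_MAP = 4.359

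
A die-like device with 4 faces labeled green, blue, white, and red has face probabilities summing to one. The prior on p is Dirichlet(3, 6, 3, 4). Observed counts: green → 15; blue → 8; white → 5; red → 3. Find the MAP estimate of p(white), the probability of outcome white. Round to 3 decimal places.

The posterior is Dirichlet(αᵢ + nᵢ) = Dirichlet(18, 14, 8, 7).
For a Dirichlet(a₁,…,a_K) with all aᵢ > 1, the mode has j-th component (aⱼ − 1)/(Σaᵢ − K).
Here Σaᵢ = 47 and K = 4, so p(white) = (8 − 1)/(47 − 4) = 7/43 ≈ 0.163.

MAP estimate of p(white) = 0.163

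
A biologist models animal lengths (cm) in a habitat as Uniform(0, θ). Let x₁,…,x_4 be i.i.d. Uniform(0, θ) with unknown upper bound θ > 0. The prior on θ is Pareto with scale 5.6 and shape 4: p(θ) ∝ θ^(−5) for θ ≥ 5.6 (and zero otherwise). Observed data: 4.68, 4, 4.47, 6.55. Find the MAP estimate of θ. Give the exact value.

θ̂_MAP = 6.55

The Uniform(0, θ) likelihood is θ^(−n) for θ ≥ max(xᵢ), zero otherwise. Here max(xᵢ) = 6.55.
Posterior ∝ θ^(−5) · θ^(−4) = θ^(−9) on θ ≥ max(5.6, 6.55) = 6.55.
This density is strictly decreasing in θ, so the posterior mode lies at the lower boundary of the support.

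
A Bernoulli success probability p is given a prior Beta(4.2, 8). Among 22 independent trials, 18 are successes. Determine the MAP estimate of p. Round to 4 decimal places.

p̂_MAP = 0.6584

Prior: Beta(4.2, 8).
Data: 18 successes in 22 trials. The binomial likelihood contributes p^18(1−p)^4, so the posterior is Beta(4.2+18, 8+4) = Beta(22.2, 12).
For Beta(a, b) with a, b > 1 the mode is (a−1)/(a+b−2) = 21.2/32.2 ≈ 0.6584.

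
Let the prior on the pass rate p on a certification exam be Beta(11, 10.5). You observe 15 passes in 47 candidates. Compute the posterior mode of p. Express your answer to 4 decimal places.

Prior: Beta(11, 10.5).
Data: 15 successes in 47 trials. The binomial likelihood contributes p^15(1−p)^32, so the posterior is Beta(11+15, 10.5+32) = Beta(26, 42.5).
For Beta(a, b) with a, b > 1 the mode is (a−1)/(a+b−2) = 25/66.5 ≈ 0.3759.

p̂_MAP = 0.3759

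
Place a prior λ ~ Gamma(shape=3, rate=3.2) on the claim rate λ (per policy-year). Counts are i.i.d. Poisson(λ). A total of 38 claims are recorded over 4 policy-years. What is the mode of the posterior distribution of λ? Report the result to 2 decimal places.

λ̂_MAP = 5.56

Σxᵢ = 38, n = 4.
Posterior ∝ λ^2e^(−3.2λ) · λ^38e^(−4λ) = λ^40e^(−7.2λ), i.e. Gamma(shape=41, rate=7.2).
The mode of a Gamma(a, b) with a ≥ 1 (shape–rate) is (a−1)/b = 40/7.2 ≈ 5.56.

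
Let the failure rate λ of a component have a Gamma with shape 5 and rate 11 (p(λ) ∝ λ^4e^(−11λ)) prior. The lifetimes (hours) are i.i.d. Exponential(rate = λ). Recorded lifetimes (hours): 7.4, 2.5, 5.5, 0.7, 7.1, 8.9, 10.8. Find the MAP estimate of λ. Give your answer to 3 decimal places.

The Exponential(rate=λ) likelihood is ∝ λ^n e^(−λΣtᵢ). Here n = 7 and Σtᵢ = 7.4 + 2.5 + 5.5 + 0.7 + 7.1 + 8.9 + 10.8 = 42.9.
Posterior ∝ λ^4e^(−11λ) · λ^7e^(−42.9λ) = λ^11e^(−53.9λ), i.e. Gamma(12, 53.9).
Mode = (a−1)/b = 11/53.9 ≈ 0.204.

λ̂_MAP = 0.204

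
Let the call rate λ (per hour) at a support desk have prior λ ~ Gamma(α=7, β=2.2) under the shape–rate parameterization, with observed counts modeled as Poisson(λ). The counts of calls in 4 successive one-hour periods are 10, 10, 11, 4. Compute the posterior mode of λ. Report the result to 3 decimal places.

λ̂_MAP = 6.613

Σxᵢ = 10+10+11+4 = 35, with n = 4.
Posterior ∝ λ^6e^(−2.2λ) · λ^35e^(−4λ) = λ^41e^(−6.2λ), i.e. Gamma(shape=42, rate=6.2).
The mode of a Gamma(a, b) with a ≥ 1 (shape–rate) is (a−1)/b = 41/6.2 ≈ 6.613.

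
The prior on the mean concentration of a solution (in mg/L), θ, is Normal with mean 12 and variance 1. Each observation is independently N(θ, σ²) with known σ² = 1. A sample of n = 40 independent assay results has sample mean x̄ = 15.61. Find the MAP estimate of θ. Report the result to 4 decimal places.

n = 40, x̄ = 15.61.
For a Normal prior and Normal likelihood with known variance, the posterior is Normal; its mode equals its mean, the precision-weighted average.
Prior precision 1/σ₀² = 1/1 = 1; data precision n/σ² = 40/1 = 40.
θ̂ = (1·12 + 40·15.61) / (1 + 40) = 636.4/41 = 3182/205 ≈ 15.5220.

θ̂_MAP = 15.5220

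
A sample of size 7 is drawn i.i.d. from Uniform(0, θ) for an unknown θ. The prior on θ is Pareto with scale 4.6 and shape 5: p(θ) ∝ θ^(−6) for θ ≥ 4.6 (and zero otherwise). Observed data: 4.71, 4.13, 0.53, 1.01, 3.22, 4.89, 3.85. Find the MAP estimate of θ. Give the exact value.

θ̂_MAP = 4.89

The Uniform(0, θ) likelihood is θ^(−n) for θ ≥ max(xᵢ), zero otherwise. Here max(xᵢ) = 4.89.
Posterior ∝ θ^(−6) · θ^(−7) = θ^(−13) on θ ≥ max(4.6, 4.89) = 4.89.
This density is strictly decreasing in θ, so the posterior mode lies at the lower boundary of the support.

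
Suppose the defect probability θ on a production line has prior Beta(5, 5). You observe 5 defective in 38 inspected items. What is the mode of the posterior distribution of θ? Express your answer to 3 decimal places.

Prior: Beta(5, 5).
Data: 5 successes in 38 trials. The binomial likelihood contributes θ^5(1−θ)^33, so the posterior is Beta(5+5, 5+33) = Beta(10, 38).
For Beta(a, b) with a, b > 1 the mode is (a−1)/(a+b−2) = 9/46 ≈ 0.196.

θ̂_MAP = 0.196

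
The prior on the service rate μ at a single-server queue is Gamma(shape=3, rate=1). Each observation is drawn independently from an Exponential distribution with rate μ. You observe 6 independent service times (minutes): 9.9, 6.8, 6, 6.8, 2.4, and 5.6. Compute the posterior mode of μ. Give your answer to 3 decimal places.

The Exponential(rate=μ) likelihood is ∝ μ^n e^(−μΣtᵢ). Here n = 6 and Σtᵢ = 9.9 + 6.8 + 6 + 6.8 + 2.4 + 5.6 = 37.5.
Posterior ∝ μ^2e^(−1μ) · μ^6e^(−37.5μ) = μ^8e^(−38.5μ), i.e. Gamma(9, 38.5).
Mode = (a−1)/b = 8/38.5 ≈ 0.208.

μ̂_MAP = 0.208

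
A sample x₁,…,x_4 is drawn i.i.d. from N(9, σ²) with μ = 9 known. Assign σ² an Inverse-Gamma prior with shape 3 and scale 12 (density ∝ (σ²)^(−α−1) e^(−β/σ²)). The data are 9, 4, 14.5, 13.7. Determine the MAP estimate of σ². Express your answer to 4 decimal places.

σ̂²_MAP = 8.4450

Sum of squared deviations about the known mean: SS = (9−9)² + (4−9)² + (14.5−9)² + (13.7−9)² = 77.34.
The Normal likelihood contributes (σ²)^(−n/2) exp(−SS/(2σ²)), so the posterior is Inverse-Gamma(α + n/2, β + SS/2) = Inverse-Gamma(5, 50.67).
The mode of Inverse-Gamma(a, b) is b/(a+1) = 50.67/6 ≈ 8.4450.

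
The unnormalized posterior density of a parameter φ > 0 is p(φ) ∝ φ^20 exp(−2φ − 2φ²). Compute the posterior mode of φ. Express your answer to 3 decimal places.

φ̂_MAP = 2.000

ℓ'(φ) = 20/φ − 2 − 4φ. Setting this to zero and multiplying by φ: 4φ² + 2φ − 20 = 0.
φ = (−2 + √(2² + 4·4·20)) / (2·4) = (−2 + √324) / 8 = (−2 + 18)/8 = 2.
ℓ''(φ) = −20/φ² − 4 < 0, confirming a maximum.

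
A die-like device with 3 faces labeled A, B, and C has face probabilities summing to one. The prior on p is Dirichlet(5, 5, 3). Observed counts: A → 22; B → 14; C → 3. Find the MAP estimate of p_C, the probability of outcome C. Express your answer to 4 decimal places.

MAP estimate of p_C = 0.1020

The posterior is Dirichlet(αᵢ + nᵢ) = Dirichlet(27, 19, 6).
For a Dirichlet(a₁,…,a_K) with all aᵢ > 1, the mode has j-th component (aⱼ − 1)/(Σaᵢ − K).
Here Σaᵢ = 52 and K = 3, so p_C = (6 − 1)/(52 − 3) = 5/49 ≈ 0.1020.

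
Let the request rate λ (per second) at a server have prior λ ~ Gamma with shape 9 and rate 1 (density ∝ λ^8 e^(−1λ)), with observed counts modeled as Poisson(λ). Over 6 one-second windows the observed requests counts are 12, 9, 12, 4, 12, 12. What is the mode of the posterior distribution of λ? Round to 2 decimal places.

Σxᵢ = 12+9+12+4+12+12 = 61, with n = 6.
Posterior ∝ λ^8e^(−1λ) · λ^61e^(−6λ) = λ^69e^(−7λ), i.e. Gamma(shape=70, rate=7).
The mode of a Gamma(a, b) with a ≥ 1 (shape–rate) is (a−1)/b = 69/7 ≈ 9.86.

λ̂_MAP = 9.86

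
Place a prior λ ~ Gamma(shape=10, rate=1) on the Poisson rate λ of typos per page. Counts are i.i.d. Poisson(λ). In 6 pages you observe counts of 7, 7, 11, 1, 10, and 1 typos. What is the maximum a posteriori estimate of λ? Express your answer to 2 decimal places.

Σxᵢ = 7+7+11+1+10+1 = 37, with n = 6.
Posterior ∝ λ^9e^(−1λ) · λ^37e^(−6λ) = λ^46e^(−7λ), i.e. Gamma(shape=47, rate=7).
The mode of a Gamma(a, b) with a ≥ 1 (shape–rate) is (a−1)/b = 46/7 ≈ 6.57.

λ̂_MAP = 6.57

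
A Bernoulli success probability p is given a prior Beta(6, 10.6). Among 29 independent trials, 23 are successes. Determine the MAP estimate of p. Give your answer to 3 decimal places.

Prior: Beta(6, 10.6).
Data: 23 successes in 29 trials. The binomial likelihood contributes p^23(1−p)^6, so the posterior is Beta(6+23, 10.6+6) = Beta(29, 16.6).
For Beta(a, b) with a, b > 1 the mode is (a−1)/(a+b−2) = 28/43.6 ≈ 0.642.

p̂_MAP = 0.642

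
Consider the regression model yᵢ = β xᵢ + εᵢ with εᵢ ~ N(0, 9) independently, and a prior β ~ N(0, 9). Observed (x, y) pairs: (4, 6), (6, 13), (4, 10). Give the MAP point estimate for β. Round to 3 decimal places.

log p(β | y) = −Σ(yᵢ − βxᵢ)²/(2·9) − β²/(2·9) + const.
Setting the derivative to zero: Σxᵢ(yᵢ − βxᵢ)/9 − β/9 = 0, so β = Σxᵢyᵢ / (Σxᵢ² + σ²/τ²).
Σxᵢyᵢ = 4·6 + 6·13 + 4·10 = 142; Σxᵢ² = 68; σ²/τ² = 1.
β̂_MAP = 142 / (68 + 1) = 142/69 ≈ 2.058.

β̂_MAP = 2.058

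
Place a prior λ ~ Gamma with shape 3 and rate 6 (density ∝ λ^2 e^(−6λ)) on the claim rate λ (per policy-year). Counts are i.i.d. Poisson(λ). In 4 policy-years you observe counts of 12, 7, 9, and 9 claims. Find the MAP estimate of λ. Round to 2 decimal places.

λ̂_MAP = 3.90

Σxᵢ = 12+7+9+9 = 37, with n = 4.
Posterior ∝ λ^2e^(−6λ) · λ^37e^(−4λ) = λ^39e^(−10λ), i.e. Gamma(shape=40, rate=10).
The mode of a Gamma(a, b) with a ≥ 1 (shape–rate) is (a−1)/b = 39/10 ≈ 3.90.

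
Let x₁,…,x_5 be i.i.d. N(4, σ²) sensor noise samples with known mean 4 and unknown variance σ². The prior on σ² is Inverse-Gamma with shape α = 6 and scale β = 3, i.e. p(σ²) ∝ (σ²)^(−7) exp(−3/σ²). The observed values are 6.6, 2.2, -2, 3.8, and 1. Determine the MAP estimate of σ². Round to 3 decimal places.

σ̂²_MAP = 3.213

Sum of squared deviations about the known mean: SS = (6.6−4)² + (2.2−4)² + (-2−4)² + (3.8−4)² + (1−4)² = 55.04.
The Normal likelihood contributes (σ²)^(−n/2) exp(−SS/(2σ²)), so the posterior is Inverse-Gamma(α + n/2, β + SS/2) = Inverse-Gamma(8.5, 30.52).
The mode of Inverse-Gamma(a, b) is b/(a+1) = 30.52/9.5 ≈ 3.213.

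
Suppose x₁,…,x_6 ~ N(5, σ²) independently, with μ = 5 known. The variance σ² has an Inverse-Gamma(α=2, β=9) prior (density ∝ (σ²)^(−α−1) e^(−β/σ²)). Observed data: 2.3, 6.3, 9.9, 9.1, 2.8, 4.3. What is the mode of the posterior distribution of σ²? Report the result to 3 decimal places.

σ̂²_MAP = 6.094

Sum of squared deviations about the known mean: SS = (2.3−5)² + (6.3−5)² + (9.9−5)² + (9.1−5)² + (2.8−5)² + (4.3−5)² = 55.13.
The Normal likelihood contributes (σ²)^(−n/2) exp(−SS/(2σ²)), so the posterior is Inverse-Gamma(α + n/2, β + SS/2) = Inverse-Gamma(5, 36.565).
The mode of Inverse-Gamma(a, b) is b/(a+1) = 36.565/6 ≈ 6.094.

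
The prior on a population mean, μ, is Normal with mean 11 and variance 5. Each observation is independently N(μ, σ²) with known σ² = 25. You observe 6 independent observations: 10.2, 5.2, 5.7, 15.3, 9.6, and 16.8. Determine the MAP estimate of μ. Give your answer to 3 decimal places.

n = 6; x̄ = (10.2 + 5.2 + 5.7 + 15.3 + 9.6 + 16.8)/6 = 62.8/6 = 157/15 ≈ 10.4667.
For a Normal prior and Normal likelihood with known variance, the posterior is Normal; its mode equals its mean, the precision-weighted average.
Prior precision 1/σ₀² = 1/5 = 0.2; data precision n/σ² = 6/25 = 0.24.
μ̂ = (0.2·11 + 0.24·(157/15)) / (0.2 + 0.24) = 4.712/0.44 = 589/55 ≈ 10.709.

μ̂_MAP = 10.709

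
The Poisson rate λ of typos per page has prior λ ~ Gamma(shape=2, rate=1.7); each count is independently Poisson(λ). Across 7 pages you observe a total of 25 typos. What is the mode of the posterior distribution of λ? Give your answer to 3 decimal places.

λ̂_MAP = 2.989

Σxᵢ = 25, n = 7.
Posterior ∝ λe^(−1.7λ) · λ^25e^(−7λ) = λ^26e^(−8.7λ), i.e. Gamma(shape=27, rate=8.7).
The mode of a Gamma(a, b) with a ≥ 1 (shape–rate) is (a−1)/b = 26/8.7 ≈ 2.989.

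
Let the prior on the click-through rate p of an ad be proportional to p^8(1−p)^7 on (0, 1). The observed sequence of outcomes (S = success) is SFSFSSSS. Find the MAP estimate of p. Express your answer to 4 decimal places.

p̂_MAP = 0.6087

The prior density ∝ p^8(1−p)^7 is the kernel of Beta(9, 8).
Data: 6 successes in 8 trials (from the sequence). The binomial likelihood contributes p^6(1−p)^2, so the posterior is Beta(9+6, 8+2) = Beta(15, 10).
For Beta(a, b) with a, b > 1 the mode is (a−1)/(a+b−2) = 14/23 ≈ 0.6087.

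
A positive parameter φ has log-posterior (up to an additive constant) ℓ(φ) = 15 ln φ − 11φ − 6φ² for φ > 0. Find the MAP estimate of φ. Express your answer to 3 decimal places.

ℓ'(φ) = 15/φ − 11 − 12φ. Setting this to zero and multiplying by φ: 12φ² + 11φ − 15 = 0.
φ = (−11 + √(11² + 4·12·15)) / (2·12) = (−11 + √841) / 24 = (−11 + 29)/24 = 3/4.
ℓ''(φ) = −15/φ² − 12 < 0, confirming a maximum.

φ̂_MAP = 0.750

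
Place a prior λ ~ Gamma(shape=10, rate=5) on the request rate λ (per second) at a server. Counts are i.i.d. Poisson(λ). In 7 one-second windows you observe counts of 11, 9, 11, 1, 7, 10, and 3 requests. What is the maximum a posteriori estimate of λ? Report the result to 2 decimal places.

Σxᵢ = 11+9+11+1+7+10+3 = 52, with n = 7.
Posterior ∝ λ^9e^(−5λ) · λ^52e^(−7λ) = λ^61e^(−12λ), i.e. Gamma(shape=62, rate=12).
The mode of a Gamma(a, b) with a ≥ 1 (shape–rate) is (a−1)/b = 61/12 ≈ 5.08.

λ̂_MAP = 5.08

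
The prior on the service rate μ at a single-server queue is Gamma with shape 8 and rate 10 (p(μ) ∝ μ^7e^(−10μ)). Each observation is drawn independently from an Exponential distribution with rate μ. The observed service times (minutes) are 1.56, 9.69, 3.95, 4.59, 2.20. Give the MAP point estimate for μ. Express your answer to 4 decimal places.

μ̂_MAP = 0.3751

The Exponential(rate=μ) likelihood is ∝ μ^n e^(−μΣtᵢ). Here n = 5 and Σtᵢ = 1.56 + 9.69 + 3.95 + 4.59 + 2.20 = 21.99.
Posterior ∝ μ^7e^(−10μ) · μ^5e^(−21.99μ) = μ^12e^(−31.99μ), i.e. Gamma(13, 31.99).
Mode = (a−1)/b = 12/31.99 ≈ 0.3751.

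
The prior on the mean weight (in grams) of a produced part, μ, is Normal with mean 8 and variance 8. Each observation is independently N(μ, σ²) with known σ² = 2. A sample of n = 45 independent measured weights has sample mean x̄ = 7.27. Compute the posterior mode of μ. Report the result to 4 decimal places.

n = 45, x̄ = 7.27.
For a Normal prior and Normal likelihood with known variance, the posterior is Normal; its mode equals its mean, the precision-weighted average.
Prior precision 1/σ₀² = 1/8 = 0.125; data precision n/σ² = 45/2 = 22.5.
μ̂ = (0.125·8 + 22.5·7.27) / (0.125 + 22.5) = 164.575/22.625 = 6583/905 ≈ 7.2740.

μ̂_MAP = 7.2740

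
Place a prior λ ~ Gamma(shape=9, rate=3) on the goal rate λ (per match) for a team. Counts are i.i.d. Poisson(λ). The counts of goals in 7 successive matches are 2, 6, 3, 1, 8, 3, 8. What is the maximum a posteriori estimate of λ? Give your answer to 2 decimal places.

λ̂_MAP = 3.90

Σxᵢ = 2+6+3+1+8+3+8 = 31, with n = 7.
Posterior ∝ λ^8e^(−3λ) · λ^31e^(−7λ) = λ^39e^(−10λ), i.e. Gamma(shape=40, rate=10).
The mode of a Gamma(a, b) with a ≥ 1 (shape–rate) is (a−1)/b = 39/10 ≈ 3.90.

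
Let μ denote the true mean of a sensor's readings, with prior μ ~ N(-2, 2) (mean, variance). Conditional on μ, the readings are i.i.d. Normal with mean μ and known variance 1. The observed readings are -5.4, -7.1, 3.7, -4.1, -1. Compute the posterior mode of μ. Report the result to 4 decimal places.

n = 5; x̄ = ((-5.4) + (-7.1) + 3.7 + (-4.1) + (-1))/5 = -13.9/5 = -2.78.
For a Normal prior and Normal likelihood with known variance, the posterior is Normal; its mode equals its mean, the precision-weighted average.
Prior precision 1/σ₀² = 1/2 = 0.5; data precision n/σ² = 5/1 = 5.
μ̂ = (0.5·(-2) + 5·(-2.78)) / (0.5 + 5) = (-14.9)/5.5 = -149/55 ≈ -2.7091.

μ̂_MAP = -2.7091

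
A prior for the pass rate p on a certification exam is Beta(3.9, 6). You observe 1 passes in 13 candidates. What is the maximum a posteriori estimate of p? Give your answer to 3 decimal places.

p̂_MAP = 0.187

Prior: Beta(3.9, 6).
Data: 1 success in 13 trials. The binomial likelihood contributes p(1−p)^12, so the posterior is Beta(3.9+1, 6+12) = Beta(4.9, 18).
For Beta(a, b) with a, b > 1 the mode is (a−1)/(a+b−2) = 3.9/20.9 ≈ 0.187.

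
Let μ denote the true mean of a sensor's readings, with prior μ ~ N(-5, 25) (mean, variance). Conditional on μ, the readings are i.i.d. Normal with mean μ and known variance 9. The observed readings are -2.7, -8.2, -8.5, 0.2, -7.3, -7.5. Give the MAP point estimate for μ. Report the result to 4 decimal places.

μ̂_MAP = -5.6289

n = 6; x̄ = ((-2.7) + (-8.2) + (-8.5) + 0.2 + (-7.3) + (-7.5))/6 = -34/6 = -17/3 ≈ -5.6667.
For a Normal prior and Normal likelihood with known variance, the posterior is Normal; its mode equals its mean, the precision-weighted average.
Prior precision 1/σ₀² = 1/25 = 0.04; data precision n/σ² = 6/9 = 2/3.
μ̂ = (0.04·(-5) + (2/3)·(-17/3)) / (0.04 + 2/3) = (-179/45)/(53/75) = -895/159 ≈ -5.6289.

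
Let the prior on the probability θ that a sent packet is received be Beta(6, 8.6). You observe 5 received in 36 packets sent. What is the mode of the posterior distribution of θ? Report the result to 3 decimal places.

θ̂_MAP = 0.206

Prior: Beta(6, 8.6).
Data: 5 successes in 36 trials. The binomial likelihood contributes θ^5(1−θ)^31, so the posterior is Beta(6+5, 8.6+31) = Beta(11, 39.6).
For Beta(a, b) with a, b > 1 the mode is (a−1)/(a+b−2) = 10/48.6 ≈ 0.206.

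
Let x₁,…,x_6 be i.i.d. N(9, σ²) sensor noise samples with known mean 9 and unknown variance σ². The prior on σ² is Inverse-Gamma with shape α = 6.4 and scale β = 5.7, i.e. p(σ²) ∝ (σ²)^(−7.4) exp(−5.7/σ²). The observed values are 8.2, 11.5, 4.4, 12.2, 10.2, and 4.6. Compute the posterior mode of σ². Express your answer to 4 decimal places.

σ̂²_MAP = 3.3889

Sum of squared deviations about the known mean: SS = (8.2−9)² + (11.5−9)² + (4.4−9)² + (12.2−9)² + (10.2−9)² + (4.6−9)² = 59.09.
The Normal likelihood contributes (σ²)^(−n/2) exp(−SS/(2σ²)), so the posterior is Inverse-Gamma(α + n/2, β + SS/2) = Inverse-Gamma(9.4, 35.245).
The mode of Inverse-Gamma(a, b) is b/(a+1) = 35.245/10.4 ≈ 3.3889.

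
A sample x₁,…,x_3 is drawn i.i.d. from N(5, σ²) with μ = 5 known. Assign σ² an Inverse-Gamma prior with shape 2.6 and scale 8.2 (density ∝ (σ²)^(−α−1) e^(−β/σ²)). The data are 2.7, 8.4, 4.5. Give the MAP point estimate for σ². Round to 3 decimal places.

σ̂²_MAP = 3.284

Sum of squared deviations about the known mean: SS = (2.7−5)² + (8.4−5)² + (4.5−5)² = 17.1.
The Normal likelihood contributes (σ²)^(−n/2) exp(−SS/(2σ²)), so the posterior is Inverse-Gamma(α + n/2, β + SS/2) = Inverse-Gamma(4.1, 16.75).
The mode of Inverse-Gamma(a, b) is b/(a+1) = 16.75/5.1 ≈ 3.284.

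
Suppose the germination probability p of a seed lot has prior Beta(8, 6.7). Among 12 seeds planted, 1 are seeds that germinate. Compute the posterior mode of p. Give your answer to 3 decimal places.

p̂_MAP = 0.324

Prior: Beta(8, 6.7).
Data: 1 success in 12 trials. The binomial likelihood contributes p(1−p)^11, so the posterior is Beta(8+1, 6.7+11) = Beta(9, 17.7).
For Beta(a, b) with a, b > 1 the mode is (a−1)/(a+b−2) = 8/24.7 ≈ 0.324.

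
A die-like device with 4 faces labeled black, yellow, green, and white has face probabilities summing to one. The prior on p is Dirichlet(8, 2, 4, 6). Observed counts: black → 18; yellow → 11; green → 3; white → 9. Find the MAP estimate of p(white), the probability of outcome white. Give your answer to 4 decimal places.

MAP estimate of p(white) = 0.2456

The posterior is Dirichlet(αᵢ + nᵢ) = Dirichlet(26, 13, 7, 15).
For a Dirichlet(a₁,…,a_K) with all aᵢ > 1, the mode has j-th component (aⱼ − 1)/(Σaᵢ − K).
Here Σaᵢ = 61 and K = 4, so p(white) = (15 − 1)/(61 − 4) = 14/57 ≈ 0.2456.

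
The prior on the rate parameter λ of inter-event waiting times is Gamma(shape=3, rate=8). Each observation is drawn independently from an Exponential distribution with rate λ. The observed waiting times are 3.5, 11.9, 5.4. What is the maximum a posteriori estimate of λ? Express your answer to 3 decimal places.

λ̂_MAP = 0.174

The Exponential(rate=λ) likelihood is ∝ λ^n e^(−λΣtᵢ). Here n = 3 and Σtᵢ = 3.5 + 11.9 + 5.4 = 20.8.
Posterior ∝ λ^2e^(−8λ) · λ^3e^(−20.8λ) = λ^5e^(−28.8λ), i.e. Gamma(6, 28.8).
Mode = (a−1)/b = 5/28.8 ≈ 0.174.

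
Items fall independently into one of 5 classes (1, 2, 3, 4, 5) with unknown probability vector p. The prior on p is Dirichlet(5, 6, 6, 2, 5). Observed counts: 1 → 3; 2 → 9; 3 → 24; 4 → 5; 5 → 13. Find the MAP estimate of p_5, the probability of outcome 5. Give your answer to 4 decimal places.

MAP estimate: 0.2329

The posterior is Dirichlet(αᵢ + nᵢ) = Dirichlet(8, 15, 30, 7, 18).
For a Dirichlet(a₁,…,a_K) with all aᵢ > 1, the mode has j-th component (aⱼ − 1)/(Σaᵢ − K).
Here Σaᵢ = 78 and K = 5, so p_5 = (18 − 1)/(78 − 5) = 17/73 ≈ 0.2329.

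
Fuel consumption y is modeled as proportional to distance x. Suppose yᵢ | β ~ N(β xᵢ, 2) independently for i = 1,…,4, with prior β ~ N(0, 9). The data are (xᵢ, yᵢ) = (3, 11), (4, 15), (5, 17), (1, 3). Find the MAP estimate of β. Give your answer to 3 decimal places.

β̂_MAP = 3.534

log p(β | y) = −Σ(yᵢ − βxᵢ)²/(2·2) − β²/(2·9) + const.
Setting the derivative to zero: Σxᵢ(yᵢ − βxᵢ)/2 − β/9 = 0, so β = Σxᵢyᵢ / (Σxᵢ² + σ²/τ²).
Σxᵢyᵢ = 3·11 + 4·15 + 5·17 + 1·3 = 181; Σxᵢ² = 51; σ²/τ² = 2/9.
β̂_MAP = 181 / (51 + 2/9) = 181/(461/9) = 1629/461 ≈ 3.534.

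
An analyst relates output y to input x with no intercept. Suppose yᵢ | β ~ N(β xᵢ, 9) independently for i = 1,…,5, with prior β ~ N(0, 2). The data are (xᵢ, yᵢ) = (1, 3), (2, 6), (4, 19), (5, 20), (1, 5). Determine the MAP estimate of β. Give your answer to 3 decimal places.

β̂_MAP = 3.806

log p(β | y) = −Σ(yᵢ − βxᵢ)²/(2·9) − β²/(2·2) + const.
Setting the derivative to zero: Σxᵢ(yᵢ − βxᵢ)/9 − β/2 = 0, so β = Σxᵢyᵢ / (Σxᵢ² + σ²/τ²).
Σxᵢyᵢ = 1·3 + 2·6 + 4·19 + 5·20 + 1·5 = 196; Σxᵢ² = 47; σ²/τ² = 4.5.
β̂_MAP = 196 / (47 + 4.5) = 196/51.5 ≈ 3.806.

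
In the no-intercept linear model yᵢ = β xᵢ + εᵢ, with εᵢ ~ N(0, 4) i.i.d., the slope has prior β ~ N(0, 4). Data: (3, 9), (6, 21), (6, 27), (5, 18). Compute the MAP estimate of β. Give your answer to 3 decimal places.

β̂_MAP = 3.785

log p(β | y) = −Σ(yᵢ − βxᵢ)²/(2·4) − β²/(2·4) + const.
Setting the derivative to zero: Σxᵢ(yᵢ − βxᵢ)/4 − β/4 = 0, so β = Σxᵢyᵢ / (Σxᵢ² + σ²/τ²).
Σxᵢyᵢ = 3·9 + 6·21 + 6·27 + 5·18 = 405; Σxᵢ² = 106; σ²/τ² = 1.
β̂_MAP = 405 / (106 + 1) = 405/107 ≈ 3.785.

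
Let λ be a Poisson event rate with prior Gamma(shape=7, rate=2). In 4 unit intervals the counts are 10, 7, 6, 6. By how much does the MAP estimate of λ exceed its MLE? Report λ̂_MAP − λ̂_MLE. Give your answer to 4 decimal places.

Σxᵢ = 29. Posterior is Gamma(36, 6); MAP = (36−1)/6 = 35/6 ≈ 5.83333.
MLE = x̄ = 29/4 ≈ 7.25000.
Difference = 35/6 − 29/4 = -17/12 ≈ -1.4167.

MAP − MLE = -1.4167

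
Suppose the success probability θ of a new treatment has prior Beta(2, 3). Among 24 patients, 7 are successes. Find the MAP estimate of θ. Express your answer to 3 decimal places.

Prior: Beta(2, 3).
Data: 7 successes in 24 trials. The binomial likelihood contributes θ^7(1−θ)^17, so the posterior is Beta(2+7, 3+17) = Beta(9, 20).
For Beta(a, b) with a, b > 1 the mode is (a−1)/(a+b−2) = 8/27 ≈ 0.296.

θ̂_MAP = 0.296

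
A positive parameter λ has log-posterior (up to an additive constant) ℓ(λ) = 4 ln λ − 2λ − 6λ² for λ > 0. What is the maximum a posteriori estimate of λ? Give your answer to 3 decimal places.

ℓ'(λ) = 4/λ − 2 − 12λ. Setting this to zero and multiplying by λ: 12λ² + 2λ − 4 = 0.
λ = (−2 + √(2² + 4·12·4)) / (2·12) = (−2 + √196) / 24 = (−2 + 14)/24 = 1/2.
ℓ''(λ) = −4/λ² − 12 < 0, confirming a maximum.

λ̂_MAP = 0.500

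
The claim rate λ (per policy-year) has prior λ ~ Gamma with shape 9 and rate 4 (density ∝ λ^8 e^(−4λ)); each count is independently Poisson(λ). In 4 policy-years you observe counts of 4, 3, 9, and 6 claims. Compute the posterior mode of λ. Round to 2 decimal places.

λ̂_MAP = 3.75

Σxᵢ = 4+3+9+6 = 22, with n = 4.
Posterior ∝ λ^8e^(−4λ) · λ^22e^(−4λ) = λ^30e^(−8λ), i.e. Gamma(shape=31, rate=8).
The mode of a Gamma(a, b) with a ≥ 1 (shape–rate) is (a−1)/b = 30/8 ≈ 3.75.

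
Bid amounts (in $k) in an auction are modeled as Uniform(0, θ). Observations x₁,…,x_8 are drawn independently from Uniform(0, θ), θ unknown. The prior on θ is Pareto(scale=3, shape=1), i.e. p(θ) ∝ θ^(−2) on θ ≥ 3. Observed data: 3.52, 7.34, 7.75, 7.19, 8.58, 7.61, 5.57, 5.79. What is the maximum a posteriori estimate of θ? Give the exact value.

The Uniform(0, θ) likelihood is θ^(−n) for θ ≥ max(xᵢ), zero otherwise. Here max(xᵢ) = 8.58.
Posterior ∝ θ^(−2) · θ^(−8) = θ^(−10) on θ ≥ max(3, 8.58) = 8.58.
This density is strictly decreasing in θ, so the posterior mode lies at the lower boundary of the support.

θ̂_MAP = 8.58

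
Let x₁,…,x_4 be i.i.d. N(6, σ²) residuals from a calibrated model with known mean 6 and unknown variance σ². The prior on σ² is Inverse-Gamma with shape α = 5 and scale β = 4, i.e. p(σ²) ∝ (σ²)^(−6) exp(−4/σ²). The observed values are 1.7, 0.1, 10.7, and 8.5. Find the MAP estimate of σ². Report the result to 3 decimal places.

Sum of squared deviations about the known mean: SS = (1.7−6)² + (0.1−6)² + (10.7−6)² + (8.5−6)² = 81.64.
The Normal likelihood contributes (σ²)^(−n/2) exp(−SS/(2σ²)), so the posterior is Inverse-Gamma(α + n/2, β + SS/2) = Inverse-Gamma(7, 44.82).
The mode of Inverse-Gamma(a, b) is b/(a+1) = 44.82/8 ≈ 5.603.

σ̂²_MAP = 5.603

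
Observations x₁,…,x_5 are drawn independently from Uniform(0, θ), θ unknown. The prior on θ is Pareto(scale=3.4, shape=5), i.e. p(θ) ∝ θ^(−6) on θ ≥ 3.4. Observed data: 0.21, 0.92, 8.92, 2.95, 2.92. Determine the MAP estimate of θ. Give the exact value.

The Uniform(0, θ) likelihood is θ^(−n) for θ ≥ max(xᵢ), zero otherwise. Here max(xᵢ) = 8.92.
Posterior ∝ θ^(−6) · θ^(−5) = θ^(−11) on θ ≥ max(3.4, 8.92) = 8.92.
This density is strictly decreasing in θ, so the posterior mode lies at the lower boundary of the support.

θ̂_MAP = 8.92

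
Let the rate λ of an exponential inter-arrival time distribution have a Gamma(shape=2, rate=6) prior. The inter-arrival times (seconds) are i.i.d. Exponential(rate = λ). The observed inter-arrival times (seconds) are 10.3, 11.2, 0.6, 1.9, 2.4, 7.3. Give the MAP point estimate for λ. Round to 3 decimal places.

λ̂_MAP = 0.176

The Exponential(rate=λ) likelihood is ∝ λ^n e^(−λΣtᵢ). Here n = 6 and Σtᵢ = 10.3 + 11.2 + 0.6 + 1.9 + 2.4 + 7.3 = 33.7.
Posterior ∝ λe^(−6λ) · λ^6e^(−33.7λ) = λ^7e^(−39.7λ), i.e. Gamma(8, 39.7).
Mode = (a−1)/b = 7/39.7 ≈ 0.176.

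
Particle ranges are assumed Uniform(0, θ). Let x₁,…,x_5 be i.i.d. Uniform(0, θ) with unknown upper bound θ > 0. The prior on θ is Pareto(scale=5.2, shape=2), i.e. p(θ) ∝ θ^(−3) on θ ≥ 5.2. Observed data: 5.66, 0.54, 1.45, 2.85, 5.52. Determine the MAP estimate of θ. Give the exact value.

θ̂_MAP = 5.66

The Uniform(0, θ) likelihood is θ^(−n) for θ ≥ max(xᵢ), zero otherwise. Here max(xᵢ) = 5.66.
Posterior ∝ θ^(−3) · θ^(−5) = θ^(−8) on θ ≥ max(5.2, 5.66) = 5.66.
This density is strictly decreasing in θ, so the posterior mode lies at the lower boundary of the support.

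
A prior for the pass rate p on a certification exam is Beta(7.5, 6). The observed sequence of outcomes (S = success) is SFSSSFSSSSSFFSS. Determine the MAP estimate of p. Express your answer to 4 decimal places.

p̂_MAP = 0.6604

Prior: Beta(7.5, 6).
Data: 11 successes in 15 trials (from the sequence). The binomial likelihood contributes p^11(1−p)^4, so the posterior is Beta(7.5+11, 6+4) = Beta(18.5, 10).
For Beta(a, b) with a, b > 1 the mode is (a−1)/(a+b−2) = 17.5/26.5 ≈ 0.6604.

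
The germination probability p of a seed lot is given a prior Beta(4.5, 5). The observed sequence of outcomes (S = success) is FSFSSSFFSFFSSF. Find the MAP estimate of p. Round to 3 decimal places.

Prior: Beta(4.5, 5).
Data: 7 successes in 14 trials (from the sequence). The binomial likelihood contributes p^7(1−p)^7, so the posterior is Beta(4.5+7, 5+7) = Beta(11.5, 12).
For Beta(a, b) with a, b > 1 the mode is (a−1)/(a+b−2) = 10.5/21.5 ≈ 0.488.

p̂_MAP = 0.488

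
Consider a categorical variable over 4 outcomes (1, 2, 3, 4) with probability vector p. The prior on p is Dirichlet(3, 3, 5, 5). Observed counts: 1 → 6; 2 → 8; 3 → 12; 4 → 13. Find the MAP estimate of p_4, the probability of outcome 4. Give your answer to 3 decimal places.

The posterior is Dirichlet(αᵢ + nᵢ) = Dirichlet(9, 11, 17, 18).
For a Dirichlet(a₁,…,a_K) with all aᵢ > 1, the mode has j-th component (aⱼ − 1)/(Σaᵢ − K).
Here Σaᵢ = 55 and K = 4, so p_4 = (18 − 1)/(55 − 4) = 17/51 ≈ 0.333.

MAP estimate: 0.333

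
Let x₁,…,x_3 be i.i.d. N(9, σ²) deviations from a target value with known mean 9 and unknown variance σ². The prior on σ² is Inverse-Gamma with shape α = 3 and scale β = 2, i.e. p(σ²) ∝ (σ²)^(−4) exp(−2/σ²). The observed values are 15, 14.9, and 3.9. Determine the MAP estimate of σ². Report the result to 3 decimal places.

σ̂²_MAP = 9.165

Sum of squared deviations about the known mean: SS = (15−9)² + (14.9−9)² + (3.9−9)² = 96.82.
The Normal likelihood contributes (σ²)^(−n/2) exp(−SS/(2σ²)), so the posterior is Inverse-Gamma(α + n/2, β + SS/2) = Inverse-Gamma(4.5, 50.41).
The mode of Inverse-Gamma(a, b) is b/(a+1) = 50.41/5.5 ≈ 9.165.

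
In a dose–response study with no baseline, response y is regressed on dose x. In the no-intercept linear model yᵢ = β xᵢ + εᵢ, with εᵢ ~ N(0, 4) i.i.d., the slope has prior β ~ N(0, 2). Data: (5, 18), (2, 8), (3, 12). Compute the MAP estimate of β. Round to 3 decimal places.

β̂_MAP = 3.550

log p(β | y) = −Σ(yᵢ − βxᵢ)²/(2·4) − β²/(2·2) + const.
Setting the derivative to zero: Σxᵢ(yᵢ − βxᵢ)/4 − β/2 = 0, so β = Σxᵢyᵢ / (Σxᵢ² + σ²/τ²).
Σxᵢyᵢ = 5·18 + 2·8 + 3·12 = 142; Σxᵢ² = 38; σ²/τ² = 2.
β̂_MAP = 142 / (38 + 2) = 142/40 ≈ 3.550.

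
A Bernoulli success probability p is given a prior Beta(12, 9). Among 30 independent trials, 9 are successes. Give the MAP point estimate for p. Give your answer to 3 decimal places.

Prior: Beta(12, 9).
Data: 9 successes in 30 trials. The binomial likelihood contributes p^9(1−p)^21, so the posterior is Beta(12+9, 9+21) = Beta(21, 30).
For Beta(a, b) with a, b > 1 the mode is (a−1)/(a+b−2) = 20/49 ≈ 0.408.

p̂_MAP = 0.408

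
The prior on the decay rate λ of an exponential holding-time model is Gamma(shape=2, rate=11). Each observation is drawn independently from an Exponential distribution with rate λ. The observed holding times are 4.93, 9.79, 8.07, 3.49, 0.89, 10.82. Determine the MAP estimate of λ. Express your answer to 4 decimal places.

λ̂_MAP = 0.1429

The Exponential(rate=λ) likelihood is ∝ λ^n e^(−λΣtᵢ). Here n = 6 and Σtᵢ = 4.93 + 9.79 + 8.07 + 3.49 + 0.89 + 10.82 = 37.99.
Posterior ∝ λe^(−11λ) · λ^6e^(−37.99λ) = λ^7e^(−48.99λ), i.e. Gamma(8, 48.99).
Mode = (a−1)/b = 7/48.99 ≈ 0.1429.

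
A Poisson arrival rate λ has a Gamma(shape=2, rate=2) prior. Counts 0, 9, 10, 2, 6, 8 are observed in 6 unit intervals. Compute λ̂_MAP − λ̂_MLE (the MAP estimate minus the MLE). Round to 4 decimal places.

MAP − MLE = -1.3333

Σxᵢ = 35. Posterior is Gamma(37, 8); MAP = (37−1)/8 = 36/8 ≈ 4.50000.
MLE = x̄ = 35/6 ≈ 5.83333.
Difference = 36/8 − 35/6 = -4/3 ≈ -1.3333.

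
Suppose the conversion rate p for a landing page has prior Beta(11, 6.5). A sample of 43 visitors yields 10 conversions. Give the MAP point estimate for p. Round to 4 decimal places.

p̂_MAP = 0.3419

Prior: Beta(11, 6.5).
Data: 10 successes in 43 trials. The binomial likelihood contributes p^10(1−p)^33, so the posterior is Beta(11+10, 6.5+33) = Beta(21, 39.5).
For Beta(a, b) with a, b > 1 the mode is (a−1)/(a+b−2) = 20/58.5 ≈ 0.3419.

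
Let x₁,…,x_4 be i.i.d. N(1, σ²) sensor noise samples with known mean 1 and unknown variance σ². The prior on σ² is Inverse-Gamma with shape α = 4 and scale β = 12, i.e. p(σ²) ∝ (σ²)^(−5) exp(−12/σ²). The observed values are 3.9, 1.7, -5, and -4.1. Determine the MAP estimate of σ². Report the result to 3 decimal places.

σ̂²_MAP = 6.779

Sum of squared deviations about the known mean: SS = (3.9−1)² + (1.7−1)² + (-5−1)² + (-4.1−1)² = 70.91.
The Normal likelihood contributes (σ²)^(−n/2) exp(−SS/(2σ²)), so the posterior is Inverse-Gamma(α + n/2, β + SS/2) = Inverse-Gamma(6, 47.455).
The mode of Inverse-Gamma(a, b) is b/(a+1) = 47.455/7 ≈ 6.779.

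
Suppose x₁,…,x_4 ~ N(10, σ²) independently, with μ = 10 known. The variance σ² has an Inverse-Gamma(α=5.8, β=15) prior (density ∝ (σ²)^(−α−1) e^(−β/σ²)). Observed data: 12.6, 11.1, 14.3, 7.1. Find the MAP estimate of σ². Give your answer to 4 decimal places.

Sum of squared deviations about the known mean: SS = (12.6−10)² + (11.1−10)² + (14.3−10)² + (7.1−10)² = 34.87.
The Normal likelihood contributes (σ²)^(−n/2) exp(−SS/(2σ²)), so the posterior is Inverse-Gamma(α + n/2, β + SS/2) = Inverse-Gamma(7.8, 32.435).
The mode of Inverse-Gamma(a, b) is b/(a+1) = 32.435/8.8 ≈ 3.6858.

σ̂²_MAP = 3.6858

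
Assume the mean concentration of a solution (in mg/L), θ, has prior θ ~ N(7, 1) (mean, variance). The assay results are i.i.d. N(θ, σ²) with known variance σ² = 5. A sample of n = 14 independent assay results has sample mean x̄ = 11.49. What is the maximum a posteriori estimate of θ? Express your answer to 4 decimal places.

n = 14, x̄ = 11.49.
For a Normal prior and Normal likelihood with known variance, the posterior is Normal; its mode equals its mean, the precision-weighted average.
Prior precision 1/σ₀² = 1/1 = 1; data precision n/σ² = 14/5 = 2.8.
θ̂ = (1·7 + 2.8·11.49) / (1 + 2.8) = 39.172/3.8 = 9793/950 ≈ 10.3084.

θ̂_MAP = 10.3084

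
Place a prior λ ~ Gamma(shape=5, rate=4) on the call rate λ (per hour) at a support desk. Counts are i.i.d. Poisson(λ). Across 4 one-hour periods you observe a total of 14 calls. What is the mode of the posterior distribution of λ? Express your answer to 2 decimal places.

Σxᵢ = 14, n = 4.
Posterior ∝ λ^4e^(−4λ) · λ^14e^(−4λ) = λ^18e^(−8λ), i.e. Gamma(shape=19, rate=8).
The mode of a Gamma(a, b) with a ≥ 1 (shape–rate) is (a−1)/b = 18/8 ≈ 2.25.

λ̂_MAP = 2.25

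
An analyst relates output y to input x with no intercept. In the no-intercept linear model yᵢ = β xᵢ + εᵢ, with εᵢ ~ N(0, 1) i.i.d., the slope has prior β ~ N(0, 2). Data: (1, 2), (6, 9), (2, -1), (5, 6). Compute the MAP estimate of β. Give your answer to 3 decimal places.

β̂_MAP = 1.263

log p(β | y) = −Σ(yᵢ − βxᵢ)²/(2·1) − β²/(2·2) + const.
Setting the derivative to zero: Σxᵢ(yᵢ − βxᵢ)/1 − β/2 = 0, so β = Σxᵢyᵢ / (Σxᵢ² + σ²/τ²).
Σxᵢyᵢ = 1·2 + 6·9 + 2·(-1) + 5·6 = 84; Σxᵢ² = 66; σ²/τ² = 0.5.
β̂_MAP = 84 / (66 + 0.5) = 84/66.5 ≈ 1.263.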